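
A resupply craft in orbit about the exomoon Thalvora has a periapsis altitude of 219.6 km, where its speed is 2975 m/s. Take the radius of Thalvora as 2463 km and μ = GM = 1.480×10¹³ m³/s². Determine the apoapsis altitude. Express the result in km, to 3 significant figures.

r_p = 2463 + 219.6 = 2682.6 km = 2.683×10⁶ m.
Specific energy ε = v²/2 − μ/r = -1.092×10⁶ J/kg, so a = −μ/(2ε) = 6.778×10⁶ m.
The apsides satisfy r_p + r_a = 2a, so the apoapsis radius is 2a − r_p = 1.087×10⁷ m = 10874 km.
Apoapsis altitude = 10874 − 2463 = 8410.9 km.

apoapsis altitude ≈ 8410 km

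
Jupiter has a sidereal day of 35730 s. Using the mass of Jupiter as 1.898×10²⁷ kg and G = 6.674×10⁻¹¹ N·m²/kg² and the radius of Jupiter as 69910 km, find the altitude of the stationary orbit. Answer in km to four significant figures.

μ = GM = 6.674×10⁻¹¹ × 1.898×10²⁷ = 1.267×10¹⁷ m³/s².
A synchronous orbit has period T, so by Kepler's third law a = (μT²/4π²)^(1/3).
μT²/4π² = 1.267×10¹⁷ × (3.573×10⁴)² / 39.48 = 4.096×10²⁴ m³.
a = 1.600×10⁸ m = 1.6000×10⁵ km.
Altitude h = a − R = 1.6000×10⁵ − 69910 = 90094 km.

h_sync ≈ 90090 km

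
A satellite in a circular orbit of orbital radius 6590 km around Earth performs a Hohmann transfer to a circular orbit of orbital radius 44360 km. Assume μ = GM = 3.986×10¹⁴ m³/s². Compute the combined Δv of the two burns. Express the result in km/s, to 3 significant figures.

Δv_total ≈ 3.96 km/s

r₁ = 6590 km = 6.590×10⁶ m.
r₂ = 44360 km = 4.436×10⁷ m.
Transfer ellipse a_t = (r₁ + r₂)/2 = 2.548×10⁷ m.
At r₁: circular v_c1 = √(μ/r₁) = 7777 m/s; transfer-perigee v_p = √[μ(2/r₁ − 1/a_t)] = 10260 m/s.
Δv₁ = v_p − v_c1 = 2486 m/s.
At r₂: circular v_c2 = √(μ/r₂) = 2998 m/s; transfer-apogee v_a = √[μ(2/r₂ − 1/a_t)] = 1525 m/s.
Δv₂ = v_c2 − v_a = 1473 m/s.
Total Δv = Δv₁ + Δv₂ = 3959 m/s = 3.959 km/s.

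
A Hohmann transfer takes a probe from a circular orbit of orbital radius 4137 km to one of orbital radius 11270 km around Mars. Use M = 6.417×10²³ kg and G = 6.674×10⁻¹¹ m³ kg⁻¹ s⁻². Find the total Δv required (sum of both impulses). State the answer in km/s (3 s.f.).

μ = GM = 6.674×10⁻¹¹ × 6.417×10²³ = 4.283×10¹³ m³/s².
r₁ = 4137 km = 4.137×10⁶ m.
r₂ = 11270 km = 1.127×10⁷ m.
Transfer ellipse a_t = (r₁ + r₂)/2 = 7.704×10⁶ m.
At r₁: circular v_c1 = √(μ/r₁) = 3217 m/s; transfer-periapsis v_p = √[μ(2/r₁ − 1/a_t)] = 3892 m/s.
Δv₁ = v_p − v_c1 = 674.2 m/s.
At r₂: circular v_c2 = √(μ/r₂) = 1949 m/s; transfer-apoapsis v_a = √[μ(2/r₂ − 1/a_t)] = 1429 m/s.
Δv₂ = v_c2 − v_a = 520.8 m/s.
Total Δv = Δv₁ + Δv₂ = 1195 m/s = 1.195 km/s.

Δv_total ≈ 1.20 km/s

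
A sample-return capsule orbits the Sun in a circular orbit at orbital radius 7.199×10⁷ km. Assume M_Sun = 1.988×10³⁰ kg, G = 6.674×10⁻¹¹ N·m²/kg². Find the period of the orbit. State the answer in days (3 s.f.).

T ≈ 122 days

μ = GM = 6.674×10⁻¹¹ × 1.988×10³⁰ = 1.327×10²⁰ m³/s².
r = 7.199×10⁷ km = 7.199×10¹⁰ m.
Kepler's third law: T = 2π√(r³/μ) = 2π√((7.199×10¹⁰)³ / 1.327×10²⁰).
r³/μ = 2.812×10¹² s², so T = 2π × 1.677×10⁶ = 1.054×10⁷ s.
Converting: 1.054×10⁷ s ÷ 86400 = 121.9 days.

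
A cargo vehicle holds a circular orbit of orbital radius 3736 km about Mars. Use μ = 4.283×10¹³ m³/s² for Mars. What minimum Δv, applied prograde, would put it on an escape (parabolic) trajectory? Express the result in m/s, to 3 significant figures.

r = 3736 km = 3.736×10⁶ m.
Circular speed v_c = √(μ/r) = 3386 m/s.
Escape speed v_esc = √(2μ/r) = √2 × v_c = 4788 m/s.
Δv = v_esc − v_c = 1402 m/s.

Δv ≈ 1400 m/s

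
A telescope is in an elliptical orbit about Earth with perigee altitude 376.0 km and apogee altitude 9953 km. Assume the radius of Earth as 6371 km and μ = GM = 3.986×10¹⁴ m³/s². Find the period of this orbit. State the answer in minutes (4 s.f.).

T ≈ 205.5 minutes

r_p = 6371 + 376.0 = 6747.0 km = 6.7470×10⁶ m.
r_a = 6371 + 9953 = 16324 km = 1.6324×10⁷ m.
Semi-major axis a = (r_p + r_a)/2 = (6747.0 + 16324)/2 = 11536 km = 1.154×10⁷ m.
By Kepler's third law T = 2π√(a³/μ) = 2π × 1.962×10³ = 1.233×10⁴ s.
= 205.5 minutes.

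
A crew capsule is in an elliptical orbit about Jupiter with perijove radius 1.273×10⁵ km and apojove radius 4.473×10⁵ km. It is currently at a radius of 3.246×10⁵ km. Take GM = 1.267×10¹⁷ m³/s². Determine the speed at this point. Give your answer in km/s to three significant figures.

Semi-major axis a = (r_p + r_a)/2 = 2.8730×10⁵ km = 2.873×10⁸ m.
Vis-viva: v² = μ(2/r − 1/a) = 1.267×10¹⁷ × (6.161×10⁻⁹ − 3.481×10⁻⁹) = 3.397×10⁸ m²/s².
v = 18430 m/s = 18.43 km/s.

v ≈ 18.4 km/s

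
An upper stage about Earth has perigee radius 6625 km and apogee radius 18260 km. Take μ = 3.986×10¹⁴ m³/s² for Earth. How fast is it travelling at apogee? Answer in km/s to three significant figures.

Semi-major axis a = (r_p + r_a)/2 = 12442 km = 1.244×10⁷ m.
Vis-viva: v² = μ(2/r − 1/a) = 3.986×10¹⁴ × (1.095×10⁻⁷ − 8.037×10⁻⁸) = 1.162×10⁷ m²/s².
v = 3409 m/s = 3.409 km/s.

v ≈ 3.41 km/s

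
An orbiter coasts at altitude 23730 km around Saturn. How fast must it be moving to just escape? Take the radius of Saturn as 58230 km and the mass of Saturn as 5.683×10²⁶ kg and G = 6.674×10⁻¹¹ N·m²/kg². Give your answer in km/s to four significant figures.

μ = GM = 6.674×10⁻¹¹ × 5.683×10²⁶ = 3.793×10¹⁶ m³/s².
r = 58230 + 23730 = 81960 km = 8.1960×10⁷ m.
Escape speed v_esc = √(2μ/r) = √(2 × 3.793×10¹⁶ / 8.196×10⁷) = √(9.255×10⁸) = 30420 m/s.
= 30.42 km/s.

v_esc ≈ 30.42 km/s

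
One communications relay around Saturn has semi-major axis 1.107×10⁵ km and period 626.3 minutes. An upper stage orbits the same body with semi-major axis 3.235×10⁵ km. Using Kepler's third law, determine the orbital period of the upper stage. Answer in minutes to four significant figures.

Kepler's third law: T² ∝ a³, so T₂ = T₁ (a₂/a₁)^(3/2).
a₂/a₁ = 2.922, (a₂/a₁)^(3/2) = 4.996.
T₂ = 626.3 × 4.996 = 3129 minutes.

T₂ ≈ 3129 minutes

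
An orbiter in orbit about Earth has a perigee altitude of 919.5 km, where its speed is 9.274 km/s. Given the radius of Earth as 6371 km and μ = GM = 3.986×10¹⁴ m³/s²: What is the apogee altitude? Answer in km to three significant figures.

r_p = 6371 + 919.5 = 7290.5 km = 7.290×10⁶ m.
Specific energy ε = v²/2 − μ/r = -1.167×10⁷ J/kg, so a = −μ/(2ε) = 1.708×10⁷ m.
The apsides satisfy r_p + r_a = 2a, so the apogee radius is 2a − r_p = 2.686×10⁷ m = 26864 km.
Apogee altitude = 26864 − 6371 = 20493 km.

apogee altitude ≈ 20500 km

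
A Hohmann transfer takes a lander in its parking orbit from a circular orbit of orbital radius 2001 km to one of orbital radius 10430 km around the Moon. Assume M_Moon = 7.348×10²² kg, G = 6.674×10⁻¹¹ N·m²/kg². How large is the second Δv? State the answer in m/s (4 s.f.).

μ = GM = 6.674×10⁻¹¹ × 7.348×10²² = 4.904×10¹² m³/s².
r₁ = 2001 km = 2.001×10⁶ m.
r₂ = 10430 km = 1.043×10⁷ m.
Transfer ellipse a_t = (r₁ + r₂)/2 = 6.216×10⁶ m.
At r₁: circular v_c1 = √(μ/r₁) = 1566 m/s; transfer-perilune v_p = √[μ(2/r₁ − 1/a_t)] = 2028 m/s.
At r₂: circular v_c2 = √(μ/r₂) = 685.7 m/s; transfer-apolune v_a = √[μ(2/r₂ − 1/a_t)] = 389.1 m/s.
Δv₂ = v_c2 − v_a = 296.6 m/s.

Δv ≈ 296.6 m/s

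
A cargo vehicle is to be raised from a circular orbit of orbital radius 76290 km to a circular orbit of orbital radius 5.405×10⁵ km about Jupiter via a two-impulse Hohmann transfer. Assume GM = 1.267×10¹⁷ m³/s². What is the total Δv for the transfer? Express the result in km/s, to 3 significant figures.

r₁ = 76290 km = 7.629×10⁷ m.
r₂ = 5.405×10⁵ km = 5.405×10⁸ m.
Transfer ellipse a_t = (r₁ + r₂)/2 = 3.084×10⁸ m.
At r₁: circular v_c1 = √(μ/r₁) = 40750 m/s; transfer-perijove v_p = √[μ(2/r₁ − 1/a_t)] = 53950 m/s.
Δv₁ = v_p − v_c1 = 13200 m/s.
At r₂: circular v_c2 = √(μ/r₂) = 15310 m/s; transfer-apojove v_a = √[μ(2/r₂ − 1/a_t)] = 7615 m/s.
Δv₂ = v_c2 − v_a = 7696 m/s.
Total Δv = Δv₁ + Δv₂ = 20890 m/s = 20.89 km/s.

Δv_total ≈ 20.9 km/s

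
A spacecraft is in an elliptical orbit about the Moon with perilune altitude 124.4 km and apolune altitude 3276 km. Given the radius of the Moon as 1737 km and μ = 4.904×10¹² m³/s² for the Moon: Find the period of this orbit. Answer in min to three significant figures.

r_p = 1737 + 124.4 = 1861.4 km = 1.8614×10⁶ m.
r_a = 1737 + 3276 = 5013.0 km = 5.0130×10⁶ m.
Semi-major axis a = (r_p + r_a)/2 = (1861.4 + 5013.0)/2 = 3437.2 km = 3.437×10⁶ m.
By Kepler's third law T = 2π√(a³/μ) = 2π × 2.878×10³ = 1.808×10⁴ s.
= 301.3 min.

T ≈ 301 min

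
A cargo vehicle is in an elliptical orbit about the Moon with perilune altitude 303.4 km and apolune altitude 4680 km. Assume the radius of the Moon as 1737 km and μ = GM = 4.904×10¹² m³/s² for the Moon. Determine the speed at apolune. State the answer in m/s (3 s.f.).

r_p = 1737 + 303.4 = 2040.4 km = 2.0404×10⁶ m.
r_a = 1737 + 4680 = 6417.0 km = 6.4170×10⁶ m.
Semi-major axis a = (r_p + r_a)/2 = 4228.7 km = 4.229×10⁶ m.
Vis-viva: v² = μ(2/r − 1/a) = 4.904×10¹² × (3.117×10⁻⁷ − 2.365×10⁻⁷) = 3.687×10⁵ m²/s².
v = 607.2 m/s.

v ≈ 607 m/s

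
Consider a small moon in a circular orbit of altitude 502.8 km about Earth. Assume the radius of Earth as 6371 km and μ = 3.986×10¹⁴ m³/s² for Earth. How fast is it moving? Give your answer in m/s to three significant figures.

v ≈ 7620 m/s

r = 6371 + 502.8 = 6873.8 km = 6.8738×10⁶ m.
For a circular orbit v = √(μ/r) = √(3.986×10¹⁴ / 6.874×10⁶) = √(5.799×10⁷) = 7615 m/s.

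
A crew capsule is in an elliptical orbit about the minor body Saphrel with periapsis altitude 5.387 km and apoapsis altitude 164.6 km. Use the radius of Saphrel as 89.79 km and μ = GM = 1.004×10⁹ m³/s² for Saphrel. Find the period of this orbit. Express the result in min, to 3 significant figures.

T ≈ 241 min

r_p = 89.79 + 5.387 = 95.177 km = 9.5177×10⁴ m.
r_a = 89.79 + 164.6 = 254.39 km = 2.5439×10⁵ m.
Semi-major axis a = (r_p + r_a)/2 = (95.177 + 254.39)/2 = 174.78 km = 1.748×10⁵ m.
By Kepler's third law T = 2π√(a³/μ) = 2π × 2.306×10³ = 1.449×10⁴ s.
= 241.5 min.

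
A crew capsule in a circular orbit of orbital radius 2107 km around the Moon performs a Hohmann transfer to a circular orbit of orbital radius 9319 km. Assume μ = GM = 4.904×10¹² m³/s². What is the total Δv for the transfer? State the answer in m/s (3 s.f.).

r₁ = 2107 km = 2.107×10⁶ m.
r₂ = 9319 km = 9.319×10⁶ m.
Transfer ellipse a_t = (r₁ + r₂)/2 = 5.713×10⁶ m.
At r₁: circular v_c1 = √(μ/r₁) = 1526 m/s; transfer-perilune v_p = √[μ(2/r₁ − 1/a_t)] = 1948 m/s.
Δv₁ = v_p − v_c1 = 422.9 m/s.
At r₂: circular v_c2 = √(μ/r₂) = 725.4 m/s; transfer-apolune v_a = √[μ(2/r₂ − 1/a_t)] = 440.5 m/s.
Δv₂ = v_c2 − v_a = 284.9 m/s.
Total Δv = Δv₁ + Δv₂ = 707.7 m/s.

Δv_total ≈ 708 m/s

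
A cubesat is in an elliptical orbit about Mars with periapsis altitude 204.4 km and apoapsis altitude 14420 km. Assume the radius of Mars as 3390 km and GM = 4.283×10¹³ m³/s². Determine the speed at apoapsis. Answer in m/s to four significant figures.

r_p = 3390 + 204.4 = 3594.4 km = 3.5944×10⁶ m.
r_a = 3390 + 14420 = 17810 km = 1.7810×10⁷ m.
Semi-major axis a = (r_p + r_a)/2 = 10702 km = 1.070×10⁷ m.
Vis-viva: v² = μ(2/r − 1/a) = 4.283×10¹³ × (1.123×10⁻⁷ − 9.344×10⁻⁸) = 8.077×10⁵ m²/s².
v = 898.7 m/s.

v ≈ 898.7 m/s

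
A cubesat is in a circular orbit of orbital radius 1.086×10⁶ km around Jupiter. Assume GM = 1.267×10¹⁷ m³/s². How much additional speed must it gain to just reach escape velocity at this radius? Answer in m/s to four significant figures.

r = 1.086×10⁶ km = 1.086×10⁹ m.
Circular speed v_c = √(μ/r) = 10800 m/s.
Escape speed v_esc = √(2μ/r) = √2 × v_c = 15280 m/s.
Δv = v_esc − v_c = 4474 m/s.

Δv ≈ 4474 m/s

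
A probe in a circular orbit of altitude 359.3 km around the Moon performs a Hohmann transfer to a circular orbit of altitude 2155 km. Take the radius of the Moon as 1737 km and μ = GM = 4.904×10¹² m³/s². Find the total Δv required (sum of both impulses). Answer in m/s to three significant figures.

r₁ = 1737 + 359.3 = 2096.3 km = 2.0963×10⁶ m.
r₂ = 1737 + 2155 = 3892.0 km = 3.8920×10⁶ m.
Transfer ellipse a_t = (r₁ + r₂)/2 = 2.994×10⁶ m.
At r₁: circular v_c1 = √(μ/r₁) = 1529 m/s; transfer-perilune v_p = √[μ(2/r₁ − 1/a_t)] = 1744 m/s.
Δv₁ = v_p − v_c1 = 214.3 m/s.
At r₂: circular v_c2 = √(μ/r₂) = 1123 m/s; transfer-apolune v_a = √[μ(2/r₂ − 1/a_t)] = 939.2 m/s.
Δv₂ = v_c2 − v_a = 183.3 m/s.
Total Δv = Δv₁ + Δv₂ = 397.6 m/s.

Δv_total ≈ 398 m/s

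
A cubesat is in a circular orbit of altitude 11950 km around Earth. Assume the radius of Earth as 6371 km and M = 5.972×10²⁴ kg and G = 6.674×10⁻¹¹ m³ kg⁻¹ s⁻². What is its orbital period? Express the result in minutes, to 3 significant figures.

μ = GM = 6.674×10⁻¹¹ × 5.972×10²⁴ = 3.986×10¹⁴ m³/s².
r = 6371 + 11950 = 18321 km = 1.8321×10⁷ m.
Kepler's third law: T = 2π√(r³/μ) = 2π√((1.832×10⁷)³ / 3.986×10¹⁴).
r³/μ = 1.543×10⁷ s², so T = 2π × 3.928×10³ = 2.468×10⁴ s.
Converting: 2.468×10⁴ s ÷ 60.00 = 411.3 minutes.

T ≈ 411 minutes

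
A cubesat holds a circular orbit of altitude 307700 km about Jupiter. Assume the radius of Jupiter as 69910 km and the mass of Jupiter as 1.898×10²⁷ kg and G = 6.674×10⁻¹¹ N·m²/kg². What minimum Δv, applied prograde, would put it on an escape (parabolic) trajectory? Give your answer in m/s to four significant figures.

μ = GM = 6.674×10⁻¹¹ × 1.898×10²⁷ = 1.267×10¹⁷ m³/s².
r = 69910 + 307700 = 377610 km = 3.7761×10⁸ m.
Circular speed v_c = √(μ/r) = 18320 m/s.
Escape speed v_esc = √(2μ/r) = √2 × v_c = 25900 m/s.
Δv = v_esc − v_c = 7587 m/s.

Δv ≈ 7587 m/s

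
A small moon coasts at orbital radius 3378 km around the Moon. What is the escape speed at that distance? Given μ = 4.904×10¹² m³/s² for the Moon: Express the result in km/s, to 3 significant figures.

r = 3378 km = 3.378×10⁶ m.
Escape speed v_esc = √(2μ/r) = √(2 × 4.904×10¹² / 3.378×10⁶) = √(2.903×10⁶) = 1704 m/s.
= 1.704 km/s.

v_esc ≈ 1.70 km/s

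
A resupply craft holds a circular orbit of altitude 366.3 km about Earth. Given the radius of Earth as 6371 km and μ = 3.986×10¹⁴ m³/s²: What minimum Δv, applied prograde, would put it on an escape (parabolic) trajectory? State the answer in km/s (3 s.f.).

Δv ≈ 3.19 km/s

r = 6371 + 366.3 = 6737.3 km = 6.7373×10⁶ m.
Circular speed v_c = √(μ/r) = 7692 m/s.
Escape speed v_esc = √(2μ/r) = √2 × v_c = 10880 m/s.
Δv = v_esc − v_c = 3186 m/s = 3.186 km/s.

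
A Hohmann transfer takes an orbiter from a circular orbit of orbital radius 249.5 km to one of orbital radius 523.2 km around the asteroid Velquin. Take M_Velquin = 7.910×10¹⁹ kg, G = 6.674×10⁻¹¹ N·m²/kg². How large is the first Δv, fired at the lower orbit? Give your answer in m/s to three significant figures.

μ = GM = 6.674×10⁻¹¹ × 7.910×10¹⁹ = 5.279×10⁹ m³/s².
r₁ = 249.5 km = 2.495×10⁵ m.
r₂ = 523.2 km = 5.232×10⁵ m.
Transfer ellipse a_t = (r₁ + r₂)/2 = 3.864×10⁵ m.
At r₁: circular v_c1 = √(μ/r₁) = 145.5 m/s; transfer-periapsis v_p = √[μ(2/r₁ − 1/a_t)] = 169.3 m/s.
Δv₁ = v_p − v_c1 = 23.81 m/s.

Δv ≈ 23.8 m/s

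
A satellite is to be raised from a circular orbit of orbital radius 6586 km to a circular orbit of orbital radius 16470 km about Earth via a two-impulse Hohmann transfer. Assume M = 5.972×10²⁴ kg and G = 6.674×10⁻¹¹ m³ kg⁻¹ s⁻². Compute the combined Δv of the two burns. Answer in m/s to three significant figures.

μ = GM = 6.674×10⁻¹¹ × 5.972×10²⁴ = 3.986×10¹⁴ m³/s².
r₁ = 6586 km = 6.586×10⁶ m.
r₂ = 16470 km = 1.647×10⁷ m.
Transfer ellipse a_t = (r₁ + r₂)/2 = 1.153×10⁷ m.
At r₁: circular v_c1 = √(μ/r₁) = 7779 m/s; transfer-perigee v_p = √[μ(2/r₁ − 1/a_t)] = 9298 m/s.
Δv₁ = v_p − v_c1 = 1519 m/s.
At r₂: circular v_c2 = √(μ/r₂) = 4919 m/s; transfer-apogee v_a = √[μ(2/r₂ − 1/a_t)] = 3718 m/s.
Δv₂ = v_c2 − v_a = 1201 m/s.
Total Δv = Δv₁ + Δv₂ = 2720 m/s.

Δv_total ≈ 2720 m/s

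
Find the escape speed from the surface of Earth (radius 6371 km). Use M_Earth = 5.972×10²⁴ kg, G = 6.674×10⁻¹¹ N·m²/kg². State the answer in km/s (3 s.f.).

v_esc ≈ 11.2 km/s

μ = GM = 6.674×10⁻¹¹ × 5.972×10²⁴ = 3.986×10¹⁴ m³/s².
r = R = 6.371×10⁶ m.
Escape speed v_esc = √(2μ/r) = √(2 × 3.986×10¹⁴ / 6.371×10⁶) = √(1.251×10⁸) = 11190 m/s.
= 11.19 km/s.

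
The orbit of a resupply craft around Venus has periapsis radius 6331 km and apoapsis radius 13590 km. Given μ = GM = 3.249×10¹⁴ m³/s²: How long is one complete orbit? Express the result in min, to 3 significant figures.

T ≈ 183 min

Semi-major axis a = (r_p + r_a)/2 = (6331.0 + 13590)/2 = 9960.5 km = 9.960×10⁶ m.
By Kepler's third law T = 2π√(a³/μ) = 2π × 1.744×10³ = 1.096×10⁴ s.
= 182.6 min.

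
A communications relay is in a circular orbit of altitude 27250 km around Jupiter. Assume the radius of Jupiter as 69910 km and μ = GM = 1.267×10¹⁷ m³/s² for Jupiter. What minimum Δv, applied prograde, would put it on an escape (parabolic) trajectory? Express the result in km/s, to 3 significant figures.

Δv ≈ 15.0 km/s

r = 69910 + 27250 = 97160 km = 9.7160×10⁷ m.
Circular speed v_c = √(μ/r) = 36110 m/s.
Escape speed v_esc = √(2μ/r) = √2 × v_c = 51070 m/s.
Δv = v_esc − v_c = 14960 m/s = 14.96 km/s.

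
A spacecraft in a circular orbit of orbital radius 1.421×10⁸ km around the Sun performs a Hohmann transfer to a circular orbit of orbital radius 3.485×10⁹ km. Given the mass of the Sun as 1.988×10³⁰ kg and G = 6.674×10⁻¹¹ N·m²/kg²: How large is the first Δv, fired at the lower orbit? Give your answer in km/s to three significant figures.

μ = GM = 6.674×10⁻¹¹ × 1.988×10³⁰ = 1.327×10²⁰ m³/s².
r₁ = 1.421×10⁸ km = 1.421×10¹¹ m.
r₂ = 3.485×10⁹ km = 3.485×10¹² m.
Transfer ellipse a_t = (r₁ + r₂)/2 = 1.814×10¹² m.
At r₁: circular v_c1 = √(μ/r₁) = 30560 m/s; transfer-perihelion v_p = √[μ(2/r₁ − 1/a_t)] = 42360 m/s.
Δv₁ = v_p − v_c1 = 11800 m/s.
= 11.80 km/s.

Δv ≈ 11.8 km/s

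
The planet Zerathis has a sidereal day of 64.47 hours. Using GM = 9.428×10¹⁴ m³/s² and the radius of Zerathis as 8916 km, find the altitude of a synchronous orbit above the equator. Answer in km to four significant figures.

h_sync ≈ 99840 km

T = 64.47 hours = 2.321×10⁵ s.
A synchronous orbit has period T, so by Kepler's third law a = (μT²/4π²)^(1/3).
μT²/4π² = 9.428×10¹⁴ × (2.321×10⁵)² / 39.48 = 1.286×10²⁴ m³.
a = 1.088×10⁸ m = 1.0876×10⁵ km.
Altitude h = a − R = 1.0876×10⁵ − 8916 = 99842 km.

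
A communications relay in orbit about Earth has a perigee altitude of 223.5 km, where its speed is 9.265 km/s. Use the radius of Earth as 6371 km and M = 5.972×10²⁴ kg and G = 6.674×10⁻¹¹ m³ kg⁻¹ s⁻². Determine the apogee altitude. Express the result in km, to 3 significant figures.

apogee altitude ≈ 9780 km

μ = GM = 6.674×10⁻¹¹ × 5.972×10²⁴ = 3.986×10¹⁴ m³/s².
r_p = 6371 + 223.5 = 6594.5 km = 6.594×10⁶ m.
Specific energy ε = v²/2 − μ/r = -1.752×10⁷ J/kg, so a = −μ/(2ε) = 1.137×10⁷ m.
The apsides satisfy r_p + r_a = 2a, so the apogee radius is 2a − r_p = 1.616×10⁷ m = 16155 km.
Apogee altitude = 16155 − 6371 = 9784.2 km.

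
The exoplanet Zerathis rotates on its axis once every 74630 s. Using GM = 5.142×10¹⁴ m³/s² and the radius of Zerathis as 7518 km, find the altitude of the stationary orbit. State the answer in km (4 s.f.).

A synchronous orbit has period T, so by Kepler's third law a = (μT²/4π²)^(1/3).
μT²/4π² = 5.142×10¹⁴ × (7.463×10⁴)² / 39.48 = 7.254×10²² m³.
a = 4.171×10⁷ m = 41706 km.
Altitude h = a − R = 41706 − 7518 = 34188 km.

h_sync ≈ 34190 km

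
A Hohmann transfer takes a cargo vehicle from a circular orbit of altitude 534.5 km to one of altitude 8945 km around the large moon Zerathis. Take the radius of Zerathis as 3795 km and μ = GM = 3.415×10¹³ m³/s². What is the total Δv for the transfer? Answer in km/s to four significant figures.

Δv_total ≈ 1.094 km/s

r₁ = 3795 + 534.5 = 4329.5 km = 4.3295×10⁶ m.
r₂ = 3795 + 8945 = 12740 km = 1.2740×10⁷ m.
Transfer ellipse a_t = (r₁ + r₂)/2 = 8.535×10⁶ m.
At r₁: circular v_c1 = √(μ/r₁) = 2809 m/s; transfer-periapsis v_p = √[μ(2/r₁ − 1/a_t)] = 3431 m/s.
Δv₁ = v_p − v_c1 = 622.8 m/s.
At r₂: circular v_c2 = √(μ/r₂) = 1637 m/s; transfer-apoapsis v_a = √[μ(2/r₂ − 1/a_t)] = 1166 m/s.
Δv₂ = v_c2 − v_a = 471.1 m/s.
Total Δv = Δv₁ + Δv₂ = 1094 m/s = 1.094 km/s.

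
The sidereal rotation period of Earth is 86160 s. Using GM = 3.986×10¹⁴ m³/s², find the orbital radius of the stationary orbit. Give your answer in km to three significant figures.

r_sync ≈ 42200 km

A synchronous orbit has period T, so by Kepler's third law a = (μT²/4π²)^(1/3).
μT²/4π² = 3.986×10¹⁴ × (8.616×10⁴)² / 39.48 = 7.495×10²² m³.
a = 4.216×10⁷ m = 42163 km.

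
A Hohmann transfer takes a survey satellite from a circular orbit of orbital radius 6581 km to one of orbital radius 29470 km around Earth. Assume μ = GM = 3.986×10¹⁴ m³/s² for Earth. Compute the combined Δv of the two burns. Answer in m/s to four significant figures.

Δv_total ≈ 3624 m/s

r₁ = 6581 km = 6.581×10⁶ m.
r₂ = 29470 km = 2.947×10⁷ m.
Transfer ellipse a_t = (r₁ + r₂)/2 = 1.803×10⁷ m.
At r₁: circular v_c1 = √(μ/r₁) = 7783 m/s; transfer-perigee v_p = √[μ(2/r₁ − 1/a_t)] = 9951 m/s.
Δv₁ = v_p − v_c1 = 2168 m/s.
At r₂: circular v_c2 = √(μ/r₂) = 3678 m/s; transfer-apogee v_a = √[μ(2/r₂ − 1/a_t)] = 2222 m/s.
Δv₂ = v_c2 − v_a = 1456 m/s.
Total Δv = Δv₁ + Δv₂ = 3624 m/s.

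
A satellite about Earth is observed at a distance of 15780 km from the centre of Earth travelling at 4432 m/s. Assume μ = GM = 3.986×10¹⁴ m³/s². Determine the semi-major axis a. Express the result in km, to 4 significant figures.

a ≈ 12910 km

r = 1.578×10⁷ m.
Specific orbital energy ε = v²/2 − μ/r = (4432)²/2 − 3.986×10¹⁴/1.578×10⁷ = -1.544×10⁷ J/kg.
Since ε = −μ/(2a), a = −μ/(2ε) = 1.291×10⁷ m = 12909 km.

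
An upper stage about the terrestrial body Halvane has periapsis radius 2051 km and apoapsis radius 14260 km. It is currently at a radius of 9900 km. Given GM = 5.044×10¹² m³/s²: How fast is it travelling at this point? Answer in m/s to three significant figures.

Semi-major axis a = (r_p + r_a)/2 = 8155.5 km = 8.156×10⁶ m.
Vis-viva: v² = μ(2/r − 1/a) = 5.044×10¹² × (2.020×10⁻⁷ − 1.226×10⁻⁷) = 4.005×10⁵ m²/s².
v = 632.9 m/s.

v ≈ 633 m/s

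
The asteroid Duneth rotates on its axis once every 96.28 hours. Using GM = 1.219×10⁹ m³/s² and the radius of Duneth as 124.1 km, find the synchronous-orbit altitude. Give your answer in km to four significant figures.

h_sync ≈ 1424 km

T = 96.28 hours = 3.466×10⁵ s.
A synchronous orbit has period T, so by Kepler's third law a = (μT²/4π²)^(1/3).
μT²/4π² = 1.219×10⁹ × (3.466×10⁵)² / 39.48 = 3.710×10¹⁸ m³.
a = 1.548×10⁶ m = 1548.0 km.
Altitude h = a − R = 1548.0 − 124.1 = 1423.9 km.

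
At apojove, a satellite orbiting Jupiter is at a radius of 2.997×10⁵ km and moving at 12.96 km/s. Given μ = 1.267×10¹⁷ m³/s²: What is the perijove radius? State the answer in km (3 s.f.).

perijove radius ≈ 74300 km

r_a = 2.997×10⁸ m.
Specific energy ε = v²/2 − μ/r = -3.388×10⁸ J/kg, so a = −μ/(2ε) = 1.870×10⁸ m.
The apsides satisfy r_p + r_a = 2a, so the perijove radius is 2a − r_a = 7.429×10⁷ m = 74294 km.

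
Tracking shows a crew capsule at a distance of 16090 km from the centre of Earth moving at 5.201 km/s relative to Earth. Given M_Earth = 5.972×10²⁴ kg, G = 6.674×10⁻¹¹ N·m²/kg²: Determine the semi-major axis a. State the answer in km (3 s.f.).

μ = GM = 6.674×10⁻¹¹ × 5.972×10²⁴ = 3.986×10¹⁴ m³/s².
r = 1.609×10⁷ m.
Specific orbital energy ε = v²/2 − μ/r = (5201)²/2 − 3.986×10¹⁴/1.609×10⁷ = -1.125×10⁷ J/kg.
Since ε = −μ/(2a), a = −μ/(2ε) = 1.772×10⁷ m = 17720 km.

a ≈ 17700 km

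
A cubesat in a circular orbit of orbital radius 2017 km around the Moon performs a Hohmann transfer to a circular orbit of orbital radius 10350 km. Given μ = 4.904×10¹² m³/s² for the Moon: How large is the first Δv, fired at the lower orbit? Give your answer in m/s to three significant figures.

Δv ≈ 458 m/s

r₁ = 2017 km = 2.017×10⁶ m.
r₂ = 10350 km = 1.035×10⁷ m.
Transfer ellipse a_t = (r₁ + r₂)/2 = 6.184×10⁶ m.
At r₁: circular v_c1 = √(μ/r₁) = 1559 m/s; transfer-perilune v_p = √[μ(2/r₁ − 1/a_t)] = 2017 m/s.
Δv₁ = v_p − v_c1 = 458.0 m/s.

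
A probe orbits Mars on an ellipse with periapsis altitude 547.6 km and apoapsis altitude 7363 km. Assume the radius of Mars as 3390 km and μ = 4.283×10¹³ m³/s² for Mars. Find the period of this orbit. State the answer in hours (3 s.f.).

T ≈ 5.31 hours

r_p = 3390 + 547.6 = 3937.6 km = 3.9376×10⁶ m.
r_a = 3390 + 7363 = 10753 km = 1.0753×10⁷ m.
Semi-major axis a = (r_p + r_a)/2 = (3937.6 + 10753)/2 = 7345.3 km = 7.345×10⁶ m.
By Kepler's third law T = 2π√(a³/μ) = 2π × 3.042×10³ = 1.911×10⁴ s.
= 5.309 hours.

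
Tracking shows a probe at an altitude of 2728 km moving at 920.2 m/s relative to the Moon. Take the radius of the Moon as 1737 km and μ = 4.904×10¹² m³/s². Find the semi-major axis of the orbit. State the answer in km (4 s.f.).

r = 1737 + 2728 = 4465.0 km = 4.465×10⁶ m.
Vis-viva rearranged: 1/a = 2/r − v²/μ = 4.479×10⁻⁷ − 1.727×10⁻⁷ = 2.753×10⁻⁷ m⁻¹.
a = 3.633×10⁶ m = 3632.9 km.

a ≈ 3633 km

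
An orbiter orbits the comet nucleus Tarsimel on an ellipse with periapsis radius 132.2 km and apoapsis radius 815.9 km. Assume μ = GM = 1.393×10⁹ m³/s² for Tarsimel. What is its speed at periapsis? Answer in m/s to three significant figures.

v ≈ 135 m/s

Semi-major axis a = (r_p + r_a)/2 = 474.05 km = 4.740×10⁵ m.
Vis-viva: v² = μ(2/r − 1/a) = 1.393×10⁹ × (1.513×10⁻⁵ − 2.109×10⁻⁶) = 1.814×10⁴ m²/s².
v = 134.7 m/s.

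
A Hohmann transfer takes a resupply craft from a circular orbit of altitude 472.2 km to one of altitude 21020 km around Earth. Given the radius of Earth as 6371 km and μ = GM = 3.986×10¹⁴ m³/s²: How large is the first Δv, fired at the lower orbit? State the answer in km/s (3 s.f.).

Δv ≈ 2.02 km/s

r₁ = 6371 + 472.2 = 6843.2 km = 6.8432×10⁶ m.
r₂ = 6371 + 21020 = 27391 km = 2.7391×10⁷ m.
Transfer ellipse a_t = (r₁ + r₂)/2 = 1.712×10⁷ m.
At r₁: circular v_c1 = √(μ/r₁) = 7632 m/s; transfer-perigee v_p = √[μ(2/r₁ − 1/a_t)] = 9654 m/s.
Δv₁ = v_p − v_c1 = 2022 m/s.
= 2.022 km/s.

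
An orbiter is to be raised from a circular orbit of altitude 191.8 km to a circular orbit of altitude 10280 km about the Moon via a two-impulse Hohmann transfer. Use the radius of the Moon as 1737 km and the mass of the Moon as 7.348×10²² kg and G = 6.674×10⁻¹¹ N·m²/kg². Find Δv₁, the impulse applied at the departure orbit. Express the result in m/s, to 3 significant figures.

μ = GM = 6.674×10⁻¹¹ × 7.348×10²² = 4.904×10¹² m³/s².
r₁ = 1737 + 191.8 = 1928.8 km = 1.9288×10⁶ m.
r₂ = 1737 + 10280 = 12017 km = 1.2017×10⁷ m.
Transfer ellipse a_t = (r₁ + r₂)/2 = 6.973×10⁶ m.
At r₁: circular v_c1 = √(μ/r₁) = 1595 m/s; transfer-perilune v_p = √[μ(2/r₁ − 1/a_t)] = 2093 m/s.
Δv₁ = v_p − v_c1 = 498.7 m/s.

Δv ≈ 499 m/s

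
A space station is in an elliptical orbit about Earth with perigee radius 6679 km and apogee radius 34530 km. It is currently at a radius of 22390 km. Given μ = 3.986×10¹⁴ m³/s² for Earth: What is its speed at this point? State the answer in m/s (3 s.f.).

v ≈ 4030 m/s

Semi-major axis a = (r_p + r_a)/2 = 20604 km = 2.060×10⁷ m.
Vis-viva: v² = μ(2/r − 1/a) = 3.986×10¹⁴ × (8.933×10⁻⁸ − 4.853×10⁻⁸) = 1.626×10⁷ m²/s².
v = 4032 m/s.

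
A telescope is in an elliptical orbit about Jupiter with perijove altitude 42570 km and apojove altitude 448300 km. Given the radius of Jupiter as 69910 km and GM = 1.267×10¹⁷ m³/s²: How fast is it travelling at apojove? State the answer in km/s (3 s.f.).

r_p = 69910 + 42570 = 112480 km = 1.1248×10⁸ m.
r_a = 69910 + 448300 = 518210 km = 5.1821×10⁸ m.
Semi-major axis a = (r_p + r_a)/2 = 3.1534×10⁵ km = 3.153×10⁸ m.
Vis-viva: v² = μ(2/r − 1/a) = 1.267×10¹⁷ × (3.859×10⁻⁹ − 3.171×10⁻⁹) = 8.721×10⁷ m²/s².
v = 9339 m/s = 9.339 km/s.

v ≈ 9.34 km/s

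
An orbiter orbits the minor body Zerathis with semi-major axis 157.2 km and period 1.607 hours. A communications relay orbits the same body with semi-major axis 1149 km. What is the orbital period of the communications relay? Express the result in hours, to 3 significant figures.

Kepler's third law: T² ∝ a³, so T₂ = T₁ (a₂/a₁)^(3/2).
a₂/a₁ = 7.309, (a₂/a₁)^(3/2) = 19.76.
T₂ = 1.607 × 19.76 = 31.76 hours.

T₂ ≈ 31.8 hours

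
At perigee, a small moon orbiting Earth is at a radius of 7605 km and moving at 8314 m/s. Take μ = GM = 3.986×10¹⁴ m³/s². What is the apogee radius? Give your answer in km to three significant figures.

r_p = 7.605×10⁶ m.
Specific energy ε = v²/2 − μ/r = -1.785×10⁷ J/kg, so a = −μ/(2ε) = 1.116×10⁷ m.
The apsides satisfy r_p + r_a = 2a, so the apogee radius is 2a − r_p = 1.472×10⁷ m = 14724 km.

apogee radius ≈ 14700 km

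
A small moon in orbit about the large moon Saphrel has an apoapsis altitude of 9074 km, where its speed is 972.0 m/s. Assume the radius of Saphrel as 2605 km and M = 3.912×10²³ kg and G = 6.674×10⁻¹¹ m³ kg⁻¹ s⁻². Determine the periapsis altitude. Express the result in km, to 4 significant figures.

μ = GM = 6.674×10⁻¹¹ × 3.912×10²³ = 2.611×10¹³ m³/s².
r_a = 2605 + 9074 = 11679 km = 1.168×10⁷ m.
Specific energy ε = v²/2 − μ/r = -1.763×10⁶ J/kg, so a = −μ/(2ε) = 7.404×10⁶ m.
The apsides satisfy r_p + r_a = 2a, so the periapsis radius is 2a − r_a = 3.129×10⁶ m = 3129.1 km.
Periapsis altitude = 3129.1 − 2605 = 524.13 km.

periapsis altitude ≈ 524.1 km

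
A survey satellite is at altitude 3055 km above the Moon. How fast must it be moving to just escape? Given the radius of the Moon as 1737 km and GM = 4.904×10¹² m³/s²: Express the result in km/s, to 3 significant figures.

r = 1737 + 3055 = 4792.0 km = 4.7920×10⁶ m.
Escape speed v_esc = √(2μ/r) = √(2 × 4.904×10¹² / 4.792×10⁶) = √(2.047×10⁶) = 1431 m/s.
= 1.431 km/s.

v_esc ≈ 1.43 km/s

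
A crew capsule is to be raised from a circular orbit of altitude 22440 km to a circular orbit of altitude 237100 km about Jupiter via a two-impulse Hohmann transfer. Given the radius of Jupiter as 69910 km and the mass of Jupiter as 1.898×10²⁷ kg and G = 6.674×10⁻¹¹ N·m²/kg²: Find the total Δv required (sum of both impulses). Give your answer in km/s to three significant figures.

Δv_total ≈ 15.4 km/s

μ = GM = 6.674×10⁻¹¹ × 1.898×10²⁷ = 1.267×10¹⁷ m³/s².
r₁ = 69910 + 22440 = 92350 km = 9.2350×10⁷ m.
r₂ = 69910 + 237100 = 307010 km = 3.0701×10⁸ m.
Transfer ellipse a_t = (r₁ + r₂)/2 = 1.997×10⁸ m.
At r₁: circular v_c1 = √(μ/r₁) = 37040 m/s; transfer-perijove v_p = √[μ(2/r₁ − 1/a_t)] = 45920 m/s.
Δv₁ = v_p − v_c1 = 8887 m/s.
At r₂: circular v_c2 = √(μ/r₂) = 20310 m/s; transfer-apojove v_a = √[μ(2/r₂ − 1/a_t)] = 13810 m/s.
Δv₂ = v_c2 − v_a = 6499 m/s.
Total Δv = Δv₁ + Δv₂ = 15390 m/s = 15.39 km/s.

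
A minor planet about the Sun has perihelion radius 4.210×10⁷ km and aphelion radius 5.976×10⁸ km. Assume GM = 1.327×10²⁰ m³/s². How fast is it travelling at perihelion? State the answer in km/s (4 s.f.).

v ≈ 76.74 km/s

Semi-major axis a = (r_p + r_a)/2 = 3.1985×10⁸ km = 3.198×10¹¹ m.
Vis-viva: v² = μ(2/r − 1/a) = 1.327×10²⁰ × (4.751×10⁻¹¹ − 3.126×10⁻¹²) = 5.889×10⁹ m²/s².
v = 76740 m/s = 76.74 km/s.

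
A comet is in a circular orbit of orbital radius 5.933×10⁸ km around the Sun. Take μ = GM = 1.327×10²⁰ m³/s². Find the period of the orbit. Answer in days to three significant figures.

r = 5.933×10⁸ km = 5.933×10¹¹ m.
Kepler's third law: T = 2π√(r³/μ) = 2π√((5.933×10¹¹)³ / 1.327×10²⁰).
r³/μ = 1.574×10¹⁵ s², so T = 2π × 3.967×10⁷ = 2.493×10⁸ s.
Converting: 2.493×10⁸ s ÷ 86400 = 2885 days.

T ≈ 2880 days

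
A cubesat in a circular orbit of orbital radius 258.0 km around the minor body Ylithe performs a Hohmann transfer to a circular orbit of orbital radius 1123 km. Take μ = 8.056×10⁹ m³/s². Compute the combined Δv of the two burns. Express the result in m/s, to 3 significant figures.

r₁ = 258.0 km = 2.580×10⁵ m.
r₂ = 1123 km = 1.123×10⁶ m.
Transfer ellipse a_t = (r₁ + r₂)/2 = 6.905×10⁵ m.
At r₁: circular v_c1 = √(μ/r₁) = 176.7 m/s; transfer-periapsis v_p = √[μ(2/r₁ − 1/a_t)] = 225.4 m/s.
Δv₁ = v_p − v_c1 = 48.64 m/s.
At r₂: circular v_c2 = √(μ/r₂) = 84.70 m/s; transfer-apoapsis v_a = √[μ(2/r₂ − 1/a_t)] = 51.77 m/s.
Δv₂ = v_c2 − v_a = 32.93 m/s.
Total Δv = Δv₁ + Δv₂ = 81.57 m/s.

Δv_total ≈ 81.6 m/s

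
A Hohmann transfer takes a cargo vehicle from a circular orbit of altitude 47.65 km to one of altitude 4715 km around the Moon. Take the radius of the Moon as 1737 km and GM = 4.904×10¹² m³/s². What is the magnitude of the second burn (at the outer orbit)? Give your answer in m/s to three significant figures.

r₁ = 1737 + 47.65 = 1784.7 km = 1.7846×10⁶ m.
r₂ = 1737 + 4715 = 6452.0 km = 6.4520×10⁶ m.
Transfer ellipse a_t = (r₁ + r₂)/2 = 4.118×10⁶ m.
At r₁: circular v_c1 = √(μ/r₁) = 1658 m/s; transfer-perilune v_p = √[μ(2/r₁ − 1/a_t)] = 2075 m/s.
At r₂: circular v_c2 = √(μ/r₂) = 871.8 m/s; transfer-apolune v_a = √[μ(2/r₂ − 1/a_t)] = 573.9 m/s.
Δv₂ = v_c2 − v_a = 297.9 m/s.

Δv ≈ 298 m/s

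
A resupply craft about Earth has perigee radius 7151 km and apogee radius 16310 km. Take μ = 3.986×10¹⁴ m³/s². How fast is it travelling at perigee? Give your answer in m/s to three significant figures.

v ≈ 8800 m/s

Semi-major axis a = (r_p + r_a)/2 = 11730 km = 1.173×10⁷ m.
Vis-viva: v² = μ(2/r − 1/a) = 3.986×10¹⁴ × (2.797×10⁻⁷ − 8.525×10⁻⁸) = 7.750×10⁷ m²/s².
v = 8803 m/s.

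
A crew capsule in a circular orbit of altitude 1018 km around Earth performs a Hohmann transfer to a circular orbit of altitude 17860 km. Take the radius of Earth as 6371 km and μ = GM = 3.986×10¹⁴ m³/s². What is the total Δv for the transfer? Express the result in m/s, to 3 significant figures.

r₁ = 6371 + 1018 = 7389.0 km = 7.3890×10⁶ m.
r₂ = 6371 + 17860 = 24231 km = 2.4231×10⁷ m.
Transfer ellipse a_t = (r₁ + r₂)/2 = 1.581×10⁷ m.
At r₁: circular v_c1 = √(μ/r₁) = 7345 m/s; transfer-perigee v_p = √[μ(2/r₁ − 1/a_t)] = 9093 m/s.
Δv₁ = v_p − v_c1 = 1748 m/s.
At r₂: circular v_c2 = √(μ/r₂) = 4056 m/s; transfer-apogee v_a = √[μ(2/r₂ − 1/a_t)] = 2773 m/s.
Δv₂ = v_c2 − v_a = 1283 m/s.
Total Δv = Δv₁ + Δv₂ = 3031 m/s.

Δv_total ≈ 3030 m/s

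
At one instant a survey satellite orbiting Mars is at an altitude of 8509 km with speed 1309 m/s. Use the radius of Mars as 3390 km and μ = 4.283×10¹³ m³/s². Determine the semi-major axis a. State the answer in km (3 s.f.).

r = 3390 + 8509 = 11899 km = 1.190×10⁷ m.
Vis-viva rearranged: 1/a = 2/r − v²/μ = 1.681×10⁻⁷ − 4.001×10⁻⁸ = 1.281×10⁻⁷ m⁻¹.
a = 7.808×10⁶ m = 7807.9 km.

a ≈ 7810 km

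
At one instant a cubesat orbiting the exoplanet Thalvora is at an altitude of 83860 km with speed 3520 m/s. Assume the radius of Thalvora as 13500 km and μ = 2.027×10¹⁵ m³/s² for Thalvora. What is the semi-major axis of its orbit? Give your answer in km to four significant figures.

r = 13500 + 83860 = 97360 km = 9.736×10⁷ m.
Specific orbital energy ε = v²/2 − μ/r = (3520)²/2 − 2.027×10¹⁵/9.736×10⁷ = -1.462×10⁷ J/kg.
Since ε = −μ/(2a), a = −μ/(2ε) = 6.930×10⁷ m = 69302 km.

a ≈ 69300 km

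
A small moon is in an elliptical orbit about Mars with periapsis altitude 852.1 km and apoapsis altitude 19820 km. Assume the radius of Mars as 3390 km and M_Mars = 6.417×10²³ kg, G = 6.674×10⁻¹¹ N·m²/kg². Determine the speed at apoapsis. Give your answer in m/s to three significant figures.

v ≈ 755 m/s

μ = GM = 6.674×10⁻¹¹ × 6.417×10²³ = 4.283×10¹³ m³/s².
r_p = 3390 + 852.1 = 4242.1 km = 4.2421×10⁶ m.
r_a = 3390 + 19820 = 23210 km = 2.3210×10⁷ m.
Semi-major axis a = (r_p + r_a)/2 = 13726 km = 1.373×10⁷ m.
Vis-viva: v² = μ(2/r − 1/a) = 4.283×10¹³ × (8.617×10⁻⁸ − 7.285×10⁻⁸) = 5.703×10⁵ m²/s².
v = 755.2 m/s.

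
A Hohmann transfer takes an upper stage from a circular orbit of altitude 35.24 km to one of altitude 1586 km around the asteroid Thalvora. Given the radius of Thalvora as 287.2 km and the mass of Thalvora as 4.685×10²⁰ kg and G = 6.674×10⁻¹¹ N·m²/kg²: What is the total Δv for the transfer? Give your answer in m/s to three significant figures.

Δv_total ≈ 155 m/s

μ = GM = 6.674×10⁻¹¹ × 4.685×10²⁰ = 3.127×10¹⁰ m³/s².
r₁ = 287.2 + 35.24 = 322.44 km = 3.2244×10⁵ m.
r₂ = 287.2 + 1586 = 1873.2 km = 1.8732×10⁶ m.
Transfer ellipse a_t = (r₁ + r₂)/2 = 1.098×10⁶ m.
At r₁: circular v_c1 = √(μ/r₁) = 311.4 m/s; transfer-periapsis v_p = √[μ(2/r₁ − 1/a_t)] = 406.8 m/s.
Δv₁ = v_p − v_c1 = 95.37 m/s.
At r₂: circular v_c2 = √(μ/r₂) = 129.2 m/s; transfer-apoapsis v_a = √[μ(2/r₂ − 1/a_t)] = 70.02 m/s.
Δv₂ = v_c2 − v_a = 59.18 m/s.
Total Δv = Δv₁ + Δv₂ = 154.5 m/s.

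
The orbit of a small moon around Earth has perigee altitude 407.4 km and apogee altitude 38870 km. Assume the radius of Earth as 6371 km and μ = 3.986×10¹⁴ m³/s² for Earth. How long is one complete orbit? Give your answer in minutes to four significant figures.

r_p = 6371 + 407.4 = 6778.4 km = 6.7784×10⁶ m.
r_a = 6371 + 38870 = 45241 km = 4.5241×10⁷ m.
Semi-major axis a = (r_p + r_a)/2 = (6778.4 + 45241)/2 = 26010 km = 2.601×10⁷ m.
By Kepler's third law T = 2π√(a³/μ) = 2π × 6.644×10³ = 4.175×10⁴ s.
= 695.8 minutes.

T ≈ 695.8 minutes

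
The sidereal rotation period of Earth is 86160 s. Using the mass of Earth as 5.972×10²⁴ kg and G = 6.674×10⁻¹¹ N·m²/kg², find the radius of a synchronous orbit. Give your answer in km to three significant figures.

r_sync ≈ 42200 km

μ = GM = 6.674×10⁻¹¹ × 5.972×10²⁴ = 3.986×10¹⁴ m³/s².
A synchronous orbit has period T, so by Kepler's third law a = (μT²/4π²)^(1/3).
μT²/4π² = 3.986×10¹⁴ × (8.616×10⁴)² / 39.48 = 7.495×10²² m³.
a = 4.216×10⁷ m = 42162 km.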